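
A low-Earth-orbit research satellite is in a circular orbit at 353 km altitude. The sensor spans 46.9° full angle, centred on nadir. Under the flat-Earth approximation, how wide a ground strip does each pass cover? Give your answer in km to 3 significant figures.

306 km

Half-angle = 46.9°/2 = 23.45°.
Swath width ≈ 2h·tan(θ/2) = 2 × 353 × tan(23.45°) = 306.2 km.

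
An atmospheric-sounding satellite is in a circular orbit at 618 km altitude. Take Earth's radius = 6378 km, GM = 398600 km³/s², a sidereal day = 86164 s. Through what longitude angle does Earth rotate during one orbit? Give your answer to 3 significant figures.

24.3°

Semi-major axis a = 6378 + 618 = 6996 km. Period T = 2π√(a³/μ) = 2π√(6996³/398600) = 5823.5 s = 97.06 min.
During one orbit Earth rotates (5823.5 / 86164) × 360° = 24.33°.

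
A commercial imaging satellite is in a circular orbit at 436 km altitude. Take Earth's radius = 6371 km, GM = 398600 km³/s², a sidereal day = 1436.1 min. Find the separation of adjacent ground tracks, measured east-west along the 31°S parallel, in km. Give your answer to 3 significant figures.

2230 km

Semi-major axis a = 6371 + 436 = 6807 km. Period T = 2π√(a³/μ) = 2π√(6807³/398600) = 5589.1 s = 93.15 min.
Node shift per orbit = (5589.1/86166) × 360° = 23.35°.
Equatorial spacing = 23.35 × 111.2 km/° = 2597 km.
At 31° latitude, spacing = 2597 × cos(31°) = 2226 km.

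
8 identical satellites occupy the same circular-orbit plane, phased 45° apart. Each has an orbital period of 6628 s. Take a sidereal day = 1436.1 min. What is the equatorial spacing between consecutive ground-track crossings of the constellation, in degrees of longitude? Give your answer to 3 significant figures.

3.46°

Single-satellite node shift = (6628.0/86166) × 360° = 27.69°.
With 8 satellites evenly phased, successive equator crossings are 27.69/8 = 3.461° apart.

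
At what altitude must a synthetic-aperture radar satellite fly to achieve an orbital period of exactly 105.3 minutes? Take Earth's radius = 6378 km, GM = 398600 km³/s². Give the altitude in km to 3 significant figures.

T = 105.3 min = 6318.0 s.
From T = 2π√(a³/μ): a = (μ T²/4π²)^(1/3) = (398600 × 6318.0² / 4π²)^(1/3) = 7387 km.
Altitude h = a − R = 7387 − 6378 = 1009 km.

1010 km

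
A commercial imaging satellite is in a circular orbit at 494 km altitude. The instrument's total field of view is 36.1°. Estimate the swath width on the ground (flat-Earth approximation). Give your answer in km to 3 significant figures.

322 km

Half-angle = 36.1°/2 = 18.05°.
Swath width ≈ 2h·tan(θ/2) = 2 × 494 × tan(18.05°) = 322.0 km.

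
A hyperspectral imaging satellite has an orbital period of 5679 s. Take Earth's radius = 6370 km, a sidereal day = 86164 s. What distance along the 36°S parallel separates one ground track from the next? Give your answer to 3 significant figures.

Node shift per orbit = (5679.0/86164) × 360° = 23.73°.
Equatorial spacing = 23.73 × 111.2 km/° = 2638 km.
At 36° latitude, spacing = 2638 × cos(36°) = 2134 km.

2130 km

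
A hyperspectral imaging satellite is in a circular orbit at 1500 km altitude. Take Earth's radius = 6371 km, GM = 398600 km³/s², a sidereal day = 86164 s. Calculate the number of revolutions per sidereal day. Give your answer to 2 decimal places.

Semi-major axis a = 6371 + 1500 = 7871 km. Period T = 2π√(a³/μ) = 2π√(7871³/398600) = 6949.5 s = 115.83 min.
Orbits per sidereal day = 86164 / 6949.5 = 12.399.

12.40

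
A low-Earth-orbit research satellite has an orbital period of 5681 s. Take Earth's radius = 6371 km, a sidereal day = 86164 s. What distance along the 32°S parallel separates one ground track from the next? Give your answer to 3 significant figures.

2240 km

Node shift per orbit = (5681.0/86164) × 360° = 23.74°.
Equatorial spacing = 23.74 × 111.2 km/° = 2639 km.
At 32° latitude, spacing = 2639 × cos(32°) = 2238 km.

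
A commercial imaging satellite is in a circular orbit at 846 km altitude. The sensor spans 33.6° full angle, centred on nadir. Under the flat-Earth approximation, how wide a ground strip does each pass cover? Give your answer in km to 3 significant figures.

511 km

Half-angle = 33.6°/2 = 16.8°.
Swath width ≈ 2h·tan(θ/2) = 2 × 846 × tan(16.8°) = 510.8 km.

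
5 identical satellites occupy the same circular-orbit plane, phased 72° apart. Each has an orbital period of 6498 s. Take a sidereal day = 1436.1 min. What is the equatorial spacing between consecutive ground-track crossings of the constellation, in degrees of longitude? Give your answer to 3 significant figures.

5.43°

Single-satellite node shift = (6498.0/86166) × 360° = 27.15°.
With 5 satellites evenly phased, successive equator crossings are 27.15/5 = 5.430° apart.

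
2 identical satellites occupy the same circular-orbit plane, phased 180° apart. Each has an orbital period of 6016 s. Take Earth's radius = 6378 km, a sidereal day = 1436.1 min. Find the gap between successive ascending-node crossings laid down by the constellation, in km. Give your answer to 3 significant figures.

1400 km

Single-satellite node shift = (6016.0/86166) × 360° = 25.13°.
With 2 satellites evenly phased, successive equator crossings are 25.13/2 = 12.567° apart.
That is 12.567 × 111.3 = 1399 km at the equator.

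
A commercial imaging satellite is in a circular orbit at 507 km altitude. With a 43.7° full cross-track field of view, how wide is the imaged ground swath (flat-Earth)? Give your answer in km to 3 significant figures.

407 km

Half-angle = 43.7°/2 = 21.85°.
Swath width ≈ 2h·tan(θ/2) = 2 × 507 × tan(21.85°) = 406.6 km.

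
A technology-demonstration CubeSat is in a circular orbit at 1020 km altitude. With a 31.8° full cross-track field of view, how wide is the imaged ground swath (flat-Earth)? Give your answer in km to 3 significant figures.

Half-angle = 31.8°/2 = 15.9°.
Swath width ≈ 2h·tan(θ/2) = 2 × 1020 × tan(15.9°) = 581.1 km.

581 km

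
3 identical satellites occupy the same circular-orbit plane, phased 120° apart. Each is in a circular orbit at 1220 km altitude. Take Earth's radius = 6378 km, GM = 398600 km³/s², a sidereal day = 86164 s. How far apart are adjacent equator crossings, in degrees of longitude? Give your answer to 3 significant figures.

9.18°

Semi-major axis a = 6378 + 1220 = 7598 km. Period T = 2π√(a³/μ) = 2π√(7598³/398600) = 6591.1 s = 109.85 min.
Single-satellite node shift = (6591.1/86164) × 360° = 27.54°.
With 3 satellites evenly phased, successive equator crossings are 27.54/3 = 9.179° apart.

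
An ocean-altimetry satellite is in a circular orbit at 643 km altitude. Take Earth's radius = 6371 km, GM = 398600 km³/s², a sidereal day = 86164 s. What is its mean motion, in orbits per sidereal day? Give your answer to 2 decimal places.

14.74

Semi-major axis a = 6371 + 643 = 7014 km. Period T = 2π√(a³/μ) = 2π√(7014³/398600) = 5846.0 s = 97.43 min.
Orbits per sidereal day = 86164 / 5846.0 = 14.739.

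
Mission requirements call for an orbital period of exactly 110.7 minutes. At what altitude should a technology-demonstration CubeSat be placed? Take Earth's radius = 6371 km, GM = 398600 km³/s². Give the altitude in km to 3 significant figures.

T = 110.7 min = 6642.0 s.
From T = 2π√(a³/μ): a = (μ T²/4π²)^(1/3) = (398600 × 6642.0² / 4π²)^(1/3) = 7637 km.
Altitude h = a − R = 7637 − 6371 = 1266 km.

1270 km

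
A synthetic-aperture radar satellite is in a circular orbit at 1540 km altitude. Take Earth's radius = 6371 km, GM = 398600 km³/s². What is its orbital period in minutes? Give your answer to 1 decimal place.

Semi-major axis a = 6371 + 1540 = 7911 km. Period T = 2π√(a³/μ) = 2π√(7911³/398600) = 7002.6 s = 116.71 min.

116.7 min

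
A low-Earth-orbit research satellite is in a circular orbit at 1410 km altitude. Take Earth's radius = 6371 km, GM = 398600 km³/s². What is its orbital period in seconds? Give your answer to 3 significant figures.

Semi-major axis a = 6371 + 1410 = 7781 km. Period T = 2π√(a³/μ) = 2π√(7781³/398600) = 6830.7 s = 113.84 min.

6830 seconds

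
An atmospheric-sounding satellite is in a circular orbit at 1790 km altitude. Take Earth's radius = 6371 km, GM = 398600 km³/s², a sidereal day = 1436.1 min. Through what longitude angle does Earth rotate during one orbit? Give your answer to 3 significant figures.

Semi-major axis a = 6371 + 1790 = 8161 km. Period T = 2π√(a³/μ) = 2π√(8161³/398600) = 7337.1 s = 122.29 min.
During one orbit Earth rotates (7337.1 / 86166) × 360° = 30.65°.

30.7°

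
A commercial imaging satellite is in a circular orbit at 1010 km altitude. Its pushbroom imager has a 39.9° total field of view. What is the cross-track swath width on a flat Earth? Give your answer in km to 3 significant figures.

733 km

Half-angle = 39.9°/2 = 19.95°.
Swath width ≈ 2h·tan(θ/2) = 2 × 1010 × tan(19.95°) = 733.2 km.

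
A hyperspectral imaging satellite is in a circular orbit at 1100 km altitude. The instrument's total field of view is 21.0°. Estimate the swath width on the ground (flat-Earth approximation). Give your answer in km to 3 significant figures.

408 km

Half-angle = 21.0°/2 = 10.5°.
Swath width ≈ 2h·tan(θ/2) = 2 × 1100 × tan(10.5°) = 407.7 km.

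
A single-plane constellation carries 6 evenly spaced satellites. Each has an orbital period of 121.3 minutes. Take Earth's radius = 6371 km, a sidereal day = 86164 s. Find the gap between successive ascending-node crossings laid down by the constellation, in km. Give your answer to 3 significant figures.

564 km

T = 121.3 min = 7278.0 s.
Single-satellite node shift = (7278.0/86164) × 360° = 30.41°.
With 6 satellites evenly phased, successive equator crossings are 30.41/6 = 5.068° apart.
That is 5.068 × 111.2 = 564 km at the equator.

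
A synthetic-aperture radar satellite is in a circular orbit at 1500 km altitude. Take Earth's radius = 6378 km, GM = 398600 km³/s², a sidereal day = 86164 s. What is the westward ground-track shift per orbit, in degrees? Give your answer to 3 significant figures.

29.1°

Semi-major axis a = 6378 + 1500 = 7878 km. Period T = 2π√(a³/μ) = 2π√(7878³/398600) = 6958.8 s = 115.98 min.
During one orbit Earth rotates (6958.8 / 86164) × 360° = 29.07°.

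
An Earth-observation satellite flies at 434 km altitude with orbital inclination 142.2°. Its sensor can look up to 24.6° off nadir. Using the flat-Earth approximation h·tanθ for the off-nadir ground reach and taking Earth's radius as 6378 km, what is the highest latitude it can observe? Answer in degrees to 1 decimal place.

39.6°

Retrograde orbit: the ground track reaches ±(180° − i) = ±(180 − 142.2) = ±37.8°.
Sensor half-swath on the ground ≈ 434·tan(24.6°) = 199 km = 1.78° of latitude.
Maximum observable latitude ≈ 37.8 + 1.78 = 39.6°.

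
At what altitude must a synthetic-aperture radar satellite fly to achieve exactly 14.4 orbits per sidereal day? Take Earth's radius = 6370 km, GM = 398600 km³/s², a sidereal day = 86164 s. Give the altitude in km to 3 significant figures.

754 km

Required period T = 86164 / 14.4 = 5983.6 s.
From T = 2π√(a³/μ): a = (μ T²/4π²)^(1/3) = (398600 × 5983.6² / 4π²)^(1/3) = 7124 km.
Altitude h = a − R = 7124 − 6370 = 754 km.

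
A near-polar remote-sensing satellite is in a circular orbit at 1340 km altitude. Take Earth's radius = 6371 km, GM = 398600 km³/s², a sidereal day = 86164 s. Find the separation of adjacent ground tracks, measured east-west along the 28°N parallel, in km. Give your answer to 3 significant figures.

Semi-major axis a = 6371 + 1340 = 7711 km. Period T = 2π√(a³/μ) = 2π√(7711³/398600) = 6738.7 s = 112.31 min.
Node shift per orbit = (6738.7/86164) × 360° = 28.15°.
Equatorial spacing = 28.15 × 111.2 km/° = 3131 km.
At 28° latitude, spacing = 3131 × cos(28°) = 2764 km.

2760 km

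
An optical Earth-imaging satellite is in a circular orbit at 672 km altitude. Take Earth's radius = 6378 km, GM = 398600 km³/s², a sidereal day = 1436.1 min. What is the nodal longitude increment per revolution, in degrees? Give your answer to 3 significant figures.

Semi-major axis a = 6378 + 672 = 7050 km. Period T = 2π√(a³/μ) = 2π√(7050³/398600) = 5891.1 s = 98.18 min.
During one orbit Earth rotates (5891.1 / 86166) × 360° = 24.61°.

24.6°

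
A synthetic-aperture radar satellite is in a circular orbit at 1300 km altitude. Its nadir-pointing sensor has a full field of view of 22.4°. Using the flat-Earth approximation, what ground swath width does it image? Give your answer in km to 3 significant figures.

515 km

Half-angle = 22.4°/2 = 11.2°.
Swath width ≈ 2h·tan(θ/2) = 2 × 1300 × tan(11.2°) = 514.8 km.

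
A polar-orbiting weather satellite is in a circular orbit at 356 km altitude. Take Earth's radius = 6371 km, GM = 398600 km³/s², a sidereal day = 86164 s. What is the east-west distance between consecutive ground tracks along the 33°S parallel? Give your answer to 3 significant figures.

2140 km

Semi-major axis a = 6371 + 356 = 6727 km. Period T = 2π√(a³/μ) = 2π√(6727³/398600) = 5490.9 s = 91.51 min.
Node shift per orbit = (5490.9/86164) × 360° = 22.94°.
Equatorial spacing = 22.94 × 111.2 km/° = 2551 km.
At 33° latitude, spacing = 2551 × cos(33°) = 2139 km.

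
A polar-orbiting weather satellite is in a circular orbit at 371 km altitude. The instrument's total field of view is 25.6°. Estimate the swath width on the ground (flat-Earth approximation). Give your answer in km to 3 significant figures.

169 km

Half-angle = 25.6°/2 = 12.8°.
Swath width ≈ 2h·tan(θ/2) = 2 × 371 × tan(12.8°) = 168.6 km.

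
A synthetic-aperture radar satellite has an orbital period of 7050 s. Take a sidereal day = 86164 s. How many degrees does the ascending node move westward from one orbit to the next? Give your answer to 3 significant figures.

29.5°

During one orbit Earth rotates (7050.0 / 86164) × 360° = 29.46°.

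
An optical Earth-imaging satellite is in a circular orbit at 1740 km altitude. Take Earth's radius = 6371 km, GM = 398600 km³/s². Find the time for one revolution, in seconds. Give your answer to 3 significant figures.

Semi-major axis a = 6371 + 1740 = 8111 km. Period T = 2π√(a³/μ) = 2π√(8111³/398600) = 7269.8 s = 121.16 min.

7270 seconds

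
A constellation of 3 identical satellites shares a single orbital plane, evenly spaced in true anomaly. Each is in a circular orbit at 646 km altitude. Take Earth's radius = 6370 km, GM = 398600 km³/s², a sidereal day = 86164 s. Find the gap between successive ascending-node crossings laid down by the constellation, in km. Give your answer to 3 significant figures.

Semi-major axis a = 6370 + 646 = 7016 km. Period T = 2π√(a³/μ) = 2π√(7016³/398600) = 5848.5 s = 97.48 min.
Single-satellite node shift = (5848.5/86164) × 360° = 24.44°.
With 3 satellites evenly phased, successive equator crossings are 24.44/3 = 8.145° apart.
That is 8.145 × 111.2 = 906 km at the equator.

906 km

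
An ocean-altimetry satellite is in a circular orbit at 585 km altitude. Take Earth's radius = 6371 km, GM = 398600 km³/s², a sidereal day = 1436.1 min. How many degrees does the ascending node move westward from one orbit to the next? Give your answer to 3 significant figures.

Semi-major axis a = 6371 + 585 = 6956 km. Period T = 2π√(a³/μ) = 2π√(6956³/398600) = 5773.7 s = 96.23 min.
During one orbit Earth rotates (5773.7 / 86166) × 360° = 24.12°.

24.1°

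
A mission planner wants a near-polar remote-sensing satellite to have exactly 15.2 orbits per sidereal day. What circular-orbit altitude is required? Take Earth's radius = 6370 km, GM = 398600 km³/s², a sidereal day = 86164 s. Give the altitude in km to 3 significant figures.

501 km

Required period T = 86164 / 15.2 = 5668.7 s.
From T = 2π√(a³/μ): a = (μ T²/4π²)^(1/3) = (398600 × 5668.7² / 4π²)^(1/3) = 6871 km.
Altitude h = a − R = 6871 − 6370 = 501 km.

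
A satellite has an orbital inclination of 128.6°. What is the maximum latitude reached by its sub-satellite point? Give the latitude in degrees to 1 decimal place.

Retrograde orbit: the ground track reaches ±(180° − i) = ±(180 − 128.6) = ±51.4°.

51.4°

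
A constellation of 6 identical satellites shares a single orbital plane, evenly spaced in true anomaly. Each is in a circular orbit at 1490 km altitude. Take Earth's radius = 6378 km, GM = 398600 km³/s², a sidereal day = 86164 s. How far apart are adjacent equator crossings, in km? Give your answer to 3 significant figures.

Semi-major axis a = 6378 + 1490 = 7868 km. Period T = 2π√(a³/μ) = 2π√(7868³/398600) = 6945.6 s = 115.76 min.
Single-satellite node shift = (6945.6/86164) × 360° = 29.02°.
With 6 satellites evenly phased, successive equator crossings are 29.02/6 = 4.837° apart.
That is 4.837 × 111.3 = 538 km at the equator.

538 km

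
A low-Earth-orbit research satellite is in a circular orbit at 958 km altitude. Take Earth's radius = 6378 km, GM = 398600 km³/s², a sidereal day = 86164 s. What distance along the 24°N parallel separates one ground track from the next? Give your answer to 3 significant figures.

Semi-major axis a = 6378 + 958 = 7336 km. Period T = 2π√(a³/μ) = 2π√(7336³/398600) = 6253.2 s = 104.22 min.
Node shift per orbit = (6253.2/86164) × 360° = 26.13°.
Equatorial spacing = 26.13 × 111.3 km/° = 2908 km.
At 24° latitude, spacing = 2908 × cos(24°) = 2657 km.

2660 km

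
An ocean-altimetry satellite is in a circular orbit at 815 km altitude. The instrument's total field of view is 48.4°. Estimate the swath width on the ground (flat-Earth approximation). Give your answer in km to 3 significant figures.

Half-angle = 48.4°/2 = 24.2°.
Swath width ≈ 2h·tan(θ/2) = 2 × 815 × tan(24.2°) = 732.6 km.

733 km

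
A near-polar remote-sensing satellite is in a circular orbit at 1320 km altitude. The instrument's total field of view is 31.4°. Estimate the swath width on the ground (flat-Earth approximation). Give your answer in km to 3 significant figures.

Half-angle = 31.4°/2 = 15.7°.
Swath width ≈ 2h·tan(θ/2) = 2 × 1320 × tan(15.7°) = 742.1 km.

742 km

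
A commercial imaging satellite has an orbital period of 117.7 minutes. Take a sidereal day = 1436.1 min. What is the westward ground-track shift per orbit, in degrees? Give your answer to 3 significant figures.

29.5°

T = 117.7 min = 7062.0 s.
During one orbit Earth rotates (7062.0 / 86166) × 360° = 29.50°.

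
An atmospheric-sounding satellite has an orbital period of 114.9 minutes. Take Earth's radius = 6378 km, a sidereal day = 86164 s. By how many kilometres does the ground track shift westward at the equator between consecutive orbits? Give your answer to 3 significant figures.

T = 114.9 min = 6894.0 s.
During one orbit Earth rotates (6894.0 / 86164) × 360° = 28.80°.
At the equator that is 28.80° × (2π·6378/360) km/° = 28.80 × 111.3 = 3206 km.

3210 km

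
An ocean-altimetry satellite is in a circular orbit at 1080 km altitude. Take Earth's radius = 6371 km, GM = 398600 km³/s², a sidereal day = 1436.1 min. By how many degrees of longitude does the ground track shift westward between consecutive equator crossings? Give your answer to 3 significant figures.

26.7°

Semi-major axis a = 6371 + 1080 = 7451 km. Period T = 2π√(a³/μ) = 2π√(7451³/398600) = 6400.8 s = 106.68 min.
During one orbit Earth rotates (6400.8 / 86166) × 360° = 26.74°.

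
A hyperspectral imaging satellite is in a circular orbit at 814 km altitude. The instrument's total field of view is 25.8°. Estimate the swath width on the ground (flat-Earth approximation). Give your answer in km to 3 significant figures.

Half-angle = 25.8°/2 = 12.9°.
Swath width ≈ 2h·tan(θ/2) = 2 × 814 × tan(12.9°) = 372.9 km.

373 km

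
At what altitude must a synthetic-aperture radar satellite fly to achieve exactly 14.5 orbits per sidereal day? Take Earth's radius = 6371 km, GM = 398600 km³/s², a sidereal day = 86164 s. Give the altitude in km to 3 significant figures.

Required period T = 86164 / 14.5 = 5942.3 s.
From T = 2π√(a³/μ): a = (μ T²/4π²)^(1/3) = (398600 × 5942.3² / 4π²)^(1/3) = 7091 km.
Altitude h = a − R = 7091 − 6371 = 720 km.

720 km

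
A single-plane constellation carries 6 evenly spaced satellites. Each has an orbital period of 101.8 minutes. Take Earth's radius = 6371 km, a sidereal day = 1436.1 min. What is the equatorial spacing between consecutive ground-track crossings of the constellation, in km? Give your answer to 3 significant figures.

473 km

T = 101.8 min = 6108.0 s.
Single-satellite node shift = (6108.0/86166) × 360° = 25.52°.
With 6 satellites evenly phased, successive equator crossings are 25.52/6 = 4.253° apart.
That is 4.253 × 111.2 = 473 km at the equator.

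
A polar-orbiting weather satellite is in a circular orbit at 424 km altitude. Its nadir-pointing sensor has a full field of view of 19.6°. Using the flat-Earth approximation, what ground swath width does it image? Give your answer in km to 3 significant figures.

Half-angle = 19.6°/2 = 9.8°.
Swath width ≈ 2h·tan(θ/2) = 2 × 424 × tan(9.8°) = 146.5 km.

146 km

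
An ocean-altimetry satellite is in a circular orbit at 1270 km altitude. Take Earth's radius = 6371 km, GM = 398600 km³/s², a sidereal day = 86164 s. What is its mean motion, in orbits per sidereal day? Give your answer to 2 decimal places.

12.96

Semi-major axis a = 6371 + 1270 = 7641 km. Period T = 2π√(a³/μ) = 2π√(7641³/398600) = 6647.2 s = 110.79 min.
Orbits per sidereal day = 86164 / 6647.2 = 12.963.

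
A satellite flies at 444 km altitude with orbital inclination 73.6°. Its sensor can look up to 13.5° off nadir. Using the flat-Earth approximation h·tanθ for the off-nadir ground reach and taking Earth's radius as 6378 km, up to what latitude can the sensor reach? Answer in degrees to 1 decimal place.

74.6°

For a prograde orbit the ground track reaches latitude ±i = ±73.6°.
Sensor half-swath on the ground ≈ 444·tan(13.5°) = 107 km = 0.96° of latitude.
Maximum observable latitude ≈ 73.6 + 0.96 = 74.6°.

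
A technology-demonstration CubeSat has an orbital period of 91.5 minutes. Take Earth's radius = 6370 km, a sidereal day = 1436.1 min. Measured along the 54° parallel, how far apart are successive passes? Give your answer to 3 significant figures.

T = 91.5 min = 5490.0 s.
Node shift per orbit = (5490.0/86166) × 360° = 22.94°.
Equatorial spacing = 22.94 × 111.2 km/° = 2550 km.
At 54° latitude, spacing = 2550 × cos(54°) = 1499 km.

1500 km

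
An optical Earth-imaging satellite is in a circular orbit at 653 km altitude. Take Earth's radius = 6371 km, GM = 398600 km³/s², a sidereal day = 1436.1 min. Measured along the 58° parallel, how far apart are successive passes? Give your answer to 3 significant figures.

Semi-major axis a = 6371 + 653 = 7024 km. Period T = 2π√(a³/μ) = 2π√(7024³/398600) = 5858.5 s = 97.64 min.
Node shift per orbit = (5858.5/86166) × 360° = 24.48°.
Equatorial spacing = 24.48 × 111.2 km/° = 2722 km.
At 58° latitude, spacing = 2722 × cos(58°) = 1442 km.

1440 km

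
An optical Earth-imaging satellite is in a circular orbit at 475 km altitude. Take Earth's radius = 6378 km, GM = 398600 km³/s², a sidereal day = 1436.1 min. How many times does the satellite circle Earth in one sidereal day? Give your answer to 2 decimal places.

15.26

Semi-major axis a = 6378 + 475 = 6853 km. Period T = 2π√(a³/μ) = 2π√(6853³/398600) = 5645.9 s = 94.10 min.
Orbits per sidereal day = 86166 / 5645.9 = 15.262.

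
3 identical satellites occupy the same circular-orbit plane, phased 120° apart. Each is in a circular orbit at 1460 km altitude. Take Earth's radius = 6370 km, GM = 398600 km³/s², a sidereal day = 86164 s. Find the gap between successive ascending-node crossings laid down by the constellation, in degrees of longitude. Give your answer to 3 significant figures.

9.60°

Semi-major axis a = 6370 + 1460 = 7830 km. Period T = 2π√(a³/μ) = 2π√(7830³/398600) = 6895.3 s = 114.92 min.
Single-satellite node shift = (6895.3/86164) × 360° = 28.81°.
With 3 satellites evenly phased, successive equator crossings are 28.81/3 = 9.603° apart.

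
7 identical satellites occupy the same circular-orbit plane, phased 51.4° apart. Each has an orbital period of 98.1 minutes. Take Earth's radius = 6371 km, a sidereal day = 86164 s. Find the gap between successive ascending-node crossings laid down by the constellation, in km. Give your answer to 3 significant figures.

T = 98.1 min = 5886.0 s.
Single-satellite node shift = (5886.0/86164) × 360° = 24.59°.
With 7 satellites evenly phased, successive equator crossings are 24.59/7 = 3.513° apart.
That is 3.513 × 111.2 = 391 km at the equator.

391 km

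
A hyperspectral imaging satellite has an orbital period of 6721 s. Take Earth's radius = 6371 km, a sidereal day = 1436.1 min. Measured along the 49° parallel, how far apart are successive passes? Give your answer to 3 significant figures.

Node shift per orbit = (6721.0/86166) × 360° = 28.08°.
Equatorial spacing = 28.08 × 111.2 km/° = 3122 km.
At 49° latitude, spacing = 3122 × cos(49°) = 2048 km.

2050 km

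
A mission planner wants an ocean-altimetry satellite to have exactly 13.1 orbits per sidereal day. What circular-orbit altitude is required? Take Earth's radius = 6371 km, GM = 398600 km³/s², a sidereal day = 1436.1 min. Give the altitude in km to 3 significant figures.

1220 km

Required period T = 86166 / 13.1 = 6577.6 s.
From T = 2π√(a³/μ): a = (μ T²/4π²)^(1/3) = (398600 × 6577.6² / 4π²)^(1/3) = 7588 km.
Altitude h = a − R = 7588 − 6371 = 1217 km.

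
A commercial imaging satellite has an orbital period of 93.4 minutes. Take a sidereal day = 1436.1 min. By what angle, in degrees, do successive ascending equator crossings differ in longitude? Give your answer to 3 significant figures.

23.4°

T = 93.4 min = 5604.0 s.
During one orbit Earth rotates (5604.0 / 86166) × 360° = 23.41°.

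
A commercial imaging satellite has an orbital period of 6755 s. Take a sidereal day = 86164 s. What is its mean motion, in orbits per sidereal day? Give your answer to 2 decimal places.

12.76

Orbits per sidereal day = 86164 / 6755.0 = 12.756.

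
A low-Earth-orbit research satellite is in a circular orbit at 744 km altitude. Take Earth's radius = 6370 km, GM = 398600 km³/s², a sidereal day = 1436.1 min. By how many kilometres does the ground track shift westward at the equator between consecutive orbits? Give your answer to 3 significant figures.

2770 km

Semi-major axis a = 6370 + 744 = 7114 km. Period T = 2π√(a³/μ) = 2π√(7114³/398600) = 5971.5 s = 99.52 min.
During one orbit Earth rotates (5971.5 / 86166) × 360° = 24.95°.
At the equator that is 24.95° × (2π·6370/360) km/° = 24.95 × 111.2 = 2774 km.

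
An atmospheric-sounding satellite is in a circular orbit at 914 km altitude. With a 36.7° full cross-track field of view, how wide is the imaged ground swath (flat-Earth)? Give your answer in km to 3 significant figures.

606 km

Half-angle = 36.7°/2 = 18.35°.
Swath width ≈ 2h·tan(θ/2) = 2 × 914 × tan(18.35°) = 606.3 km.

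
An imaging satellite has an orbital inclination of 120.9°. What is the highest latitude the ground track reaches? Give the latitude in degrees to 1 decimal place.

59.1°

Retrograde orbit: the ground track reaches ±(180° − i) = ±(180 − 120.9) = ±59.1°.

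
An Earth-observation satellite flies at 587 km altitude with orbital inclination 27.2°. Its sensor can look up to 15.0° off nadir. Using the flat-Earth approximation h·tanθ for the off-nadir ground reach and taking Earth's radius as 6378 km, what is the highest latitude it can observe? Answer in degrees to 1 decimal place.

28.6°

For a prograde orbit the ground track reaches latitude ±i = ±27.2°.
Sensor half-swath on the ground ≈ 587·tan(15.0°) = 157 km = 1.41° of latitude.
Maximum observable latitude ≈ 27.2 + 1.41 = 28.6°.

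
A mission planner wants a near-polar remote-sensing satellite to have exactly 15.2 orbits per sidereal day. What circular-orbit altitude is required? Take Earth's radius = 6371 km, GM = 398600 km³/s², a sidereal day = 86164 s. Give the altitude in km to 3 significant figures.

500 km

Required period T = 86164 / 15.2 = 5668.7 s.
From T = 2π√(a³/μ): a = (μ T²/4π²)^(1/3) = (398600 × 5668.7² / 4π²)^(1/3) = 6871 km.
Altitude h = a − R = 6871 − 6371 = 500 km.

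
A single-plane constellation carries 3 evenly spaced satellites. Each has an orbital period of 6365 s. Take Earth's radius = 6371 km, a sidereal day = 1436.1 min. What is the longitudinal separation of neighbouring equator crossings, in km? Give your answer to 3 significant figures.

986 km

Single-satellite node shift = (6365.0/86166) × 360° = 26.59°.
With 3 satellites evenly phased, successive equator crossings are 26.59/3 = 8.864° apart.
That is 8.864 × 111.2 = 986 km at the equator.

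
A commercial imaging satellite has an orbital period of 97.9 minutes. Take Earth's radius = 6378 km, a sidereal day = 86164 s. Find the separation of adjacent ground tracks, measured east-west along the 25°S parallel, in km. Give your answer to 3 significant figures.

2480 km

T = 97.9 min = 5874.0 s.
Node shift per orbit = (5874.0/86164) × 360° = 24.54°.
Equatorial spacing = 24.54 × 111.3 km/° = 2732 km.
At 25° latitude, spacing = 2732 × cos(25°) = 2476 km.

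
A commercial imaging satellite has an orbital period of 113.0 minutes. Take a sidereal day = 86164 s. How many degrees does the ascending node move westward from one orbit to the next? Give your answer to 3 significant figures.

T = 113.0 min = 6780.0 s.
During one orbit Earth rotates (6780.0 / 86164) × 360° = 28.33°.

28.3°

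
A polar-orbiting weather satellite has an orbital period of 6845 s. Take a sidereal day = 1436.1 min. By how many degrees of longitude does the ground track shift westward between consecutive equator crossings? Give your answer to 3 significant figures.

28.6°

During one orbit Earth rotates (6845.0 / 86166) × 360° = 28.60°.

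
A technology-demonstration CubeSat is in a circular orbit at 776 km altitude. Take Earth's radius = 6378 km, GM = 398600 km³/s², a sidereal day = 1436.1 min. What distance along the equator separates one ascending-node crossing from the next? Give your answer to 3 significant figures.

Semi-major axis a = 6378 + 776 = 7154 km. Period T = 2π√(a³/μ) = 2π√(7154³/398600) = 6021.9 s = 100.37 min.
During one orbit Earth rotates (6021.9 / 86166) × 360° = 25.16°.
At the equator that is 25.16° × (2π·6378/360) km/° = 25.16 × 111.3 = 2801 km.

2800 km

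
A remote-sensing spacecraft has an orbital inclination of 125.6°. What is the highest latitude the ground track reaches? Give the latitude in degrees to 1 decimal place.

54.4°

Retrograde orbit: the ground track reaches ±(180° − i) = ±(180 − 125.6) = ±54.4°.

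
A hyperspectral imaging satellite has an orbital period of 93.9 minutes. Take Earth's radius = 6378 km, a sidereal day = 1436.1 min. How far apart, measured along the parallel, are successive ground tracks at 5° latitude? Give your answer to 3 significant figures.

T = 93.9 min = 5634.0 s.
Node shift per orbit = (5634.0/86166) × 360° = 23.54°.
Equatorial spacing = 23.54 × 111.3 km/° = 2620 km.
At 5° latitude, spacing = 2620 × cos(5°) = 2610 km.

2610 km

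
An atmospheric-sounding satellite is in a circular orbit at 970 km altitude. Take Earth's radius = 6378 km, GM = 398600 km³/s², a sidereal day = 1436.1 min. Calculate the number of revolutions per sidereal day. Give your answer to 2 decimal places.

Semi-major axis a = 6378 + 970 = 7348 km. Period T = 2π√(a³/μ) = 2π√(7348³/398600) = 6268.5 s = 104.48 min.
Orbits per sidereal day = 86166 / 6268.5 = 13.746.

13.75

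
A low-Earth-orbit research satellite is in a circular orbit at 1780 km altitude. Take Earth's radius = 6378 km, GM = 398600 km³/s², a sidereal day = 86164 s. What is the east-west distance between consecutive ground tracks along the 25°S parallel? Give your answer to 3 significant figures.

Semi-major axis a = 6378 + 1780 = 8158 km. Period T = 2π√(a³/μ) = 2π√(8158³/398600) = 7333.1 s = 122.22 min.
Node shift per orbit = (7333.1/86164) × 360° = 30.64°.
Equatorial spacing = 30.64 × 111.3 km/° = 3411 km.
At 25° latitude, spacing = 3411 × cos(25°) = 3091 km.

3090 km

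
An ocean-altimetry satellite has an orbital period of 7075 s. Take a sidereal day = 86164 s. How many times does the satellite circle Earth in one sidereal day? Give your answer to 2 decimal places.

12.18

Orbits per sidereal day = 86164 / 7075.0 = 12.179.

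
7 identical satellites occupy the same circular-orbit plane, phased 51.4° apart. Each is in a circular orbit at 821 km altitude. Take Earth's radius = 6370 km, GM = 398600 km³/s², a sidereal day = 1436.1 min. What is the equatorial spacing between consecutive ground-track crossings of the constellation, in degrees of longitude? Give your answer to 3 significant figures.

3.62°

Semi-major axis a = 6370 + 821 = 7191 km. Period T = 2π√(a³/μ) = 2π√(7191³/398600) = 6068.7 s = 101.14 min.
Single-satellite node shift = (6068.7/86166) × 360° = 25.35°.
With 7 satellites evenly phased, successive equator crossings are 25.35/7 = 3.622° apart.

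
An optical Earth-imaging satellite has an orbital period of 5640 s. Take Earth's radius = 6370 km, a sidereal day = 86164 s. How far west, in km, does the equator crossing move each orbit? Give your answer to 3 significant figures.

2620 km

During one orbit Earth rotates (5640.0 / 86164) × 360° = 23.56°.
At the equator that is 23.56° × (2π·6370/360) km/° = 23.56 × 111.2 = 2620 km.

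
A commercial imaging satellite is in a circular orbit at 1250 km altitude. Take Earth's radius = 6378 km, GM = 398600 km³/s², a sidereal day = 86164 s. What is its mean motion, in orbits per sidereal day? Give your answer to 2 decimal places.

Semi-major axis a = 6378 + 1250 = 7628 km. Period T = 2π√(a³/μ) = 2π√(7628³/398600) = 6630.2 s = 110.50 min.
Orbits per sidereal day = 86164 / 6630.2 = 12.996.

13.00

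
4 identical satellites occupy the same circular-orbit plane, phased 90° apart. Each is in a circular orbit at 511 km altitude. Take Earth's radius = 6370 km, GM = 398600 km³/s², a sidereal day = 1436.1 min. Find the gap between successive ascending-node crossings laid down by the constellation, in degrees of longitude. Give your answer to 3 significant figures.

5.93°

Semi-major axis a = 6370 + 511 = 6881 km. Period T = 2π√(a³/μ) = 2π√(6881³/398600) = 5680.5 s = 94.68 min.
Single-satellite node shift = (5680.5/86166) × 360° = 23.73°.
With 4 satellites evenly phased, successive equator crossings are 23.73/4 = 5.933° apart.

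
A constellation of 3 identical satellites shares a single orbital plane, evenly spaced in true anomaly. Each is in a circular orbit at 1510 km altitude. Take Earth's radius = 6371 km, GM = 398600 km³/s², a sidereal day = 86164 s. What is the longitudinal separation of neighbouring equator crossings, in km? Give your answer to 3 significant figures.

Semi-major axis a = 6371 + 1510 = 7881 km. Period T = 2π√(a³/μ) = 2π√(7881³/398600) = 6962.8 s = 116.05 min.
Single-satellite node shift = (6962.8/86164) × 360° = 29.09°.
With 3 satellites evenly phased, successive equator crossings are 29.09/3 = 9.697° apart.
That is 9.697 × 111.2 = 1078 km at the equator.

1080 km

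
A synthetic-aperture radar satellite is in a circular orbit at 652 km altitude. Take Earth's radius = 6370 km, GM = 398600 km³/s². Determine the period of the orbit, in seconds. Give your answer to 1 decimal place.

Semi-major axis a = 6370 + 652 = 7022 km. Period T = 2π√(a³/μ) = 2π√(7022³/398600) = 5856.0 s = 97.60 min.

5856.0 seconds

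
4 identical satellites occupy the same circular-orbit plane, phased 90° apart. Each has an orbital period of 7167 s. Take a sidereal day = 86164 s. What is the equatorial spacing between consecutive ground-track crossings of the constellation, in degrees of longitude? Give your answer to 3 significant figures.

Single-satellite node shift = (7167.0/86164) × 360° = 29.94°.
With 4 satellites evenly phased, successive equator crossings are 29.94/4 = 7.486° apart.

7.49°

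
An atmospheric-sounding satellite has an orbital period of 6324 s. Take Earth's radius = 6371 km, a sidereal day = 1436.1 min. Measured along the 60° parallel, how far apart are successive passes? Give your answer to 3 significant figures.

Node shift per orbit = (6324.0/86166) × 360° = 26.42°.
Equatorial spacing = 26.42 × 111.2 km/° = 2938 km.
At 60° latitude, spacing = 2938 × cos(60°) = 1469 km.

1470 km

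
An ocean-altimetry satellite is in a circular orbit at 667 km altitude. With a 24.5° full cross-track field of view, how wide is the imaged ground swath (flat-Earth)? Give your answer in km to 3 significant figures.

290 km

Half-angle = 24.5°/2 = 12.25°.
Swath width ≈ 2h·tan(θ/2) = 2 × 667 × tan(12.25°) = 289.6 km.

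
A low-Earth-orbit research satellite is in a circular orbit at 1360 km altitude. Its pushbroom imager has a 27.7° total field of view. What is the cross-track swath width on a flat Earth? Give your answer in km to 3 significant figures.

671 km

Half-angle = 27.7°/2 = 13.85°.
Swath width ≈ 2h·tan(θ/2) = 2 × 1360 × tan(13.85°) = 670.6 km.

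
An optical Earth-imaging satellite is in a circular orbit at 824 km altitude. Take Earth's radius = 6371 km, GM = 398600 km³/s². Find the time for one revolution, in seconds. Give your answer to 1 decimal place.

Semi-major axis a = 6371 + 824 = 7195 km. Period T = 2π√(a³/μ) = 2π√(7195³/398600) = 6073.8 s = 101.23 min.

6073.8 seconds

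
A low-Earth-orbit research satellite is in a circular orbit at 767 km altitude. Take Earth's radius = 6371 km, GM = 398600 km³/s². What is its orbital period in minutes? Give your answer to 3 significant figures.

100 min

Semi-major axis a = 6371 + 767 = 7138 km. Period T = 2π√(a³/μ) = 2π√(7138³/398600) = 6001.7 s = 100.03 min.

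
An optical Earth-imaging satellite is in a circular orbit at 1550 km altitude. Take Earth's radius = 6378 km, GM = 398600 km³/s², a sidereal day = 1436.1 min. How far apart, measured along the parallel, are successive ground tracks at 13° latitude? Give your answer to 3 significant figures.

3180 km

Semi-major axis a = 6378 + 1550 = 7928 km. Period T = 2π√(a³/μ) = 2π√(7928³/398600) = 7025.2 s = 117.09 min.
Node shift per orbit = (7025.2/86166) × 360° = 29.35°.
Equatorial spacing = 29.35 × 111.3 km/° = 3267 km.
At 13° latitude, spacing = 3267 × cos(13°) = 3184 km.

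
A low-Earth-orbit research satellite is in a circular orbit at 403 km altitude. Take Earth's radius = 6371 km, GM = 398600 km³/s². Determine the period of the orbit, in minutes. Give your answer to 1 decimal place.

Semi-major axis a = 6371 + 403 = 6774 km. Period T = 2π√(a³/μ) = 2π√(6774³/398600) = 5548.5 s = 92.48 min.

92.5 min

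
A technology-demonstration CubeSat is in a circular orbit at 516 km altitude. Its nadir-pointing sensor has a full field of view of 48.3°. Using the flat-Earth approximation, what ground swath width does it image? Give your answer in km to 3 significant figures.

Half-angle = 48.3°/2 = 24.15°.
Swath width ≈ 2h·tan(θ/2) = 2 × 516 × tan(24.15°) = 462.7 km.

463 km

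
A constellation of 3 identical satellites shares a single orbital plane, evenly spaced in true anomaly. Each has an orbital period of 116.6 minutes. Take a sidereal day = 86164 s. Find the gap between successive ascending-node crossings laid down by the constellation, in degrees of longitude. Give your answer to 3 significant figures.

9.74°

T = 116.6 min = 6996.0 s.
Single-satellite node shift = (6996.0/86164) × 360° = 29.23°.
With 3 satellites evenly phased, successive equator crossings are 29.23/3 = 9.743° apart.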